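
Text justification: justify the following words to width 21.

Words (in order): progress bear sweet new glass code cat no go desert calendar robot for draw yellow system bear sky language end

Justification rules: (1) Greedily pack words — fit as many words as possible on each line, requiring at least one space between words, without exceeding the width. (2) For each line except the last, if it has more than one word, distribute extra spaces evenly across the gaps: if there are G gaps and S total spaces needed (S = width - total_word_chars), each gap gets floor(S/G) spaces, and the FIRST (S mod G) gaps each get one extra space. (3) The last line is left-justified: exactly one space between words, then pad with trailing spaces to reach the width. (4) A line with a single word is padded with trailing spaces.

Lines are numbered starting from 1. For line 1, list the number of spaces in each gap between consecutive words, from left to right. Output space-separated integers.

Answer: 2 2

Derivation:
Line 1: ['progress', 'bear', 'sweet'] (min_width=19, slack=2)
Line 2: ['new', 'glass', 'code', 'cat', 'no'] (min_width=21, slack=0)
Line 3: ['go', 'desert', 'calendar'] (min_width=18, slack=3)
Line 4: ['robot', 'for', 'draw', 'yellow'] (min_width=21, slack=0)
Line 5: ['system', 'bear', 'sky'] (min_width=15, slack=6)
Line 6: ['language', 'end'] (min_width=12, slack=9)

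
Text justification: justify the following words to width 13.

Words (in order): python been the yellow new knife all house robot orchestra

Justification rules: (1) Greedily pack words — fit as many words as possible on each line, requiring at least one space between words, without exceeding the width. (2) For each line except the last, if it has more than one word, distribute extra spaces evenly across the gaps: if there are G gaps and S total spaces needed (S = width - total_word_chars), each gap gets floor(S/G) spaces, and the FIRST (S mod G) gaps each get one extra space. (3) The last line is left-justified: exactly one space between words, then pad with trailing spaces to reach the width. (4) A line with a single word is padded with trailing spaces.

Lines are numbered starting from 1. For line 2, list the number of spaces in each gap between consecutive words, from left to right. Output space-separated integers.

Answer: 4

Derivation:
Line 1: ['python', 'been'] (min_width=11, slack=2)
Line 2: ['the', 'yellow'] (min_width=10, slack=3)
Line 3: ['new', 'knife', 'all'] (min_width=13, slack=0)
Line 4: ['house', 'robot'] (min_width=11, slack=2)
Line 5: ['orchestra'] (min_width=9, slack=4)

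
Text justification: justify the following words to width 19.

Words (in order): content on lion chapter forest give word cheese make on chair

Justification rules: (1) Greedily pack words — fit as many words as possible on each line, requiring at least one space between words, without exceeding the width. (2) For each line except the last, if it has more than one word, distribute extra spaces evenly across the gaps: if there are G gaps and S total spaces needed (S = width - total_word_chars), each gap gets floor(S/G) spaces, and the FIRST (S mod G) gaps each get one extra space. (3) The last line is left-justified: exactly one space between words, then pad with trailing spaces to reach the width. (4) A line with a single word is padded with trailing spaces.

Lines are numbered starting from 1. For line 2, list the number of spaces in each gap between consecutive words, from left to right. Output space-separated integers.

Answer: 1 1

Derivation:
Line 1: ['content', 'on', 'lion'] (min_width=15, slack=4)
Line 2: ['chapter', 'forest', 'give'] (min_width=19, slack=0)
Line 3: ['word', 'cheese', 'make', 'on'] (min_width=19, slack=0)
Line 4: ['chair'] (min_width=5, slack=14)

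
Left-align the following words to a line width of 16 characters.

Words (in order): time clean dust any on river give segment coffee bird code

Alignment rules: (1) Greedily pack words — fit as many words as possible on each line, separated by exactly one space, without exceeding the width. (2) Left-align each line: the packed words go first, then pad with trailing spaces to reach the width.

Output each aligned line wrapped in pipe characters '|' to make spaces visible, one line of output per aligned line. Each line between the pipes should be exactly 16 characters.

Line 1: ['time', 'clean', 'dust'] (min_width=15, slack=1)
Line 2: ['any', 'on', 'river'] (min_width=12, slack=4)
Line 3: ['give', 'segment'] (min_width=12, slack=4)
Line 4: ['coffee', 'bird', 'code'] (min_width=16, slack=0)

Answer: |time clean dust |
|any on river    |
|give segment    |
|coffee bird code|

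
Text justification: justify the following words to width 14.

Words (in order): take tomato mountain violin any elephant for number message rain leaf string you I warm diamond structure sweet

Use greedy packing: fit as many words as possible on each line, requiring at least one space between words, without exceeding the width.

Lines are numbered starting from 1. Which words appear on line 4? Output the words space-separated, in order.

Line 1: ['take', 'tomato'] (min_width=11, slack=3)
Line 2: ['mountain'] (min_width=8, slack=6)
Line 3: ['violin', 'any'] (min_width=10, slack=4)
Line 4: ['elephant', 'for'] (min_width=12, slack=2)
Line 5: ['number', 'message'] (min_width=14, slack=0)
Line 6: ['rain', 'leaf'] (min_width=9, slack=5)
Line 7: ['string', 'you', 'I'] (min_width=12, slack=2)
Line 8: ['warm', 'diamond'] (min_width=12, slack=2)
Line 9: ['structure'] (min_width=9, slack=5)
Line 10: ['sweet'] (min_width=5, slack=9)

Answer: elephant for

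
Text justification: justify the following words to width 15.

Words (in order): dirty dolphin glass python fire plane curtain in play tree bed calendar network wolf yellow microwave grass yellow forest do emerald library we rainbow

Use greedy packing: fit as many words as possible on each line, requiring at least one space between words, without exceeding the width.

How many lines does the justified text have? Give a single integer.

Answer: 13

Derivation:
Line 1: ['dirty', 'dolphin'] (min_width=13, slack=2)
Line 2: ['glass', 'python'] (min_width=12, slack=3)
Line 3: ['fire', 'plane'] (min_width=10, slack=5)
Line 4: ['curtain', 'in', 'play'] (min_width=15, slack=0)
Line 5: ['tree', 'bed'] (min_width=8, slack=7)
Line 6: ['calendar'] (min_width=8, slack=7)
Line 7: ['network', 'wolf'] (min_width=12, slack=3)
Line 8: ['yellow'] (min_width=6, slack=9)
Line 9: ['microwave', 'grass'] (min_width=15, slack=0)
Line 10: ['yellow', 'forest'] (min_width=13, slack=2)
Line 11: ['do', 'emerald'] (min_width=10, slack=5)
Line 12: ['library', 'we'] (min_width=10, slack=5)
Line 13: ['rainbow'] (min_width=7, slack=8)
Total lines: 13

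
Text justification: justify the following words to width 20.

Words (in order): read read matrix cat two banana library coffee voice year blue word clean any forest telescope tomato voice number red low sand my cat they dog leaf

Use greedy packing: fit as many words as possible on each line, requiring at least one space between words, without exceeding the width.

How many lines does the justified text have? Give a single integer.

Answer: 8

Derivation:
Line 1: ['read', 'read', 'matrix', 'cat'] (min_width=20, slack=0)
Line 2: ['two', 'banana', 'library'] (min_width=18, slack=2)
Line 3: ['coffee', 'voice', 'year'] (min_width=17, slack=3)
Line 4: ['blue', 'word', 'clean', 'any'] (min_width=19, slack=1)
Line 5: ['forest', 'telescope'] (min_width=16, slack=4)
Line 6: ['tomato', 'voice', 'number'] (min_width=19, slack=1)
Line 7: ['red', 'low', 'sand', 'my', 'cat'] (min_width=19, slack=1)
Line 8: ['they', 'dog', 'leaf'] (min_width=13, slack=7)
Total lines: 8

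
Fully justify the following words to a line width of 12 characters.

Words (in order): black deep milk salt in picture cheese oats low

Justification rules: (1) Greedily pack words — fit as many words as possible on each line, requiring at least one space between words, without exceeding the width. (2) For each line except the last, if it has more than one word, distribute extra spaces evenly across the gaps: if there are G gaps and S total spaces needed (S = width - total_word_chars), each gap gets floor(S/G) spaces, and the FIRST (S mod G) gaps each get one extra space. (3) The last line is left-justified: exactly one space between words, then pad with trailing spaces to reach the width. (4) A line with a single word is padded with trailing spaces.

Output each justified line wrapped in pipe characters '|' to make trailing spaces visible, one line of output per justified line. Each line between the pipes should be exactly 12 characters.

Answer: |black   deep|
|milk salt in|
|picture     |
|cheese  oats|
|low         |

Derivation:
Line 1: ['black', 'deep'] (min_width=10, slack=2)
Line 2: ['milk', 'salt', 'in'] (min_width=12, slack=0)
Line 3: ['picture'] (min_width=7, slack=5)
Line 4: ['cheese', 'oats'] (min_width=11, slack=1)
Line 5: ['low'] (min_width=3, slack=9)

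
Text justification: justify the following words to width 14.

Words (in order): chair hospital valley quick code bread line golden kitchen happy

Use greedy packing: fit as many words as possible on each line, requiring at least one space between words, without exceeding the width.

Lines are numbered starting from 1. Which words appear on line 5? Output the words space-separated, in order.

Answer: kitchen happy

Derivation:
Line 1: ['chair', 'hospital'] (min_width=14, slack=0)
Line 2: ['valley', 'quick'] (min_width=12, slack=2)
Line 3: ['code', 'bread'] (min_width=10, slack=4)
Line 4: ['line', 'golden'] (min_width=11, slack=3)
Line 5: ['kitchen', 'happy'] (min_width=13, slack=1)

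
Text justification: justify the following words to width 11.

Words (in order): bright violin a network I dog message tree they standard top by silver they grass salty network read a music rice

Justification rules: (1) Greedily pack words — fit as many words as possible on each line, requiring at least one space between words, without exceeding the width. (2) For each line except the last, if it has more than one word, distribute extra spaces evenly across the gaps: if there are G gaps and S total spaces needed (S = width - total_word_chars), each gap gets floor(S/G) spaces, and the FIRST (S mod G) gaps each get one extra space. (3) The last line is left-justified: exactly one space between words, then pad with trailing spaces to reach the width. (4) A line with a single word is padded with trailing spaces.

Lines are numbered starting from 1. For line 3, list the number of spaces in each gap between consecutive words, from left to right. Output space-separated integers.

Line 1: ['bright'] (min_width=6, slack=5)
Line 2: ['violin', 'a'] (min_width=8, slack=3)
Line 3: ['network', 'I'] (min_width=9, slack=2)
Line 4: ['dog', 'message'] (min_width=11, slack=0)
Line 5: ['tree', 'they'] (min_width=9, slack=2)
Line 6: ['standard'] (min_width=8, slack=3)
Line 7: ['top', 'by'] (min_width=6, slack=5)
Line 8: ['silver', 'they'] (min_width=11, slack=0)
Line 9: ['grass', 'salty'] (min_width=11, slack=0)
Line 10: ['network'] (min_width=7, slack=4)
Line 11: ['read', 'a'] (min_width=6, slack=5)
Line 12: ['music', 'rice'] (min_width=10, slack=1)

Answer: 3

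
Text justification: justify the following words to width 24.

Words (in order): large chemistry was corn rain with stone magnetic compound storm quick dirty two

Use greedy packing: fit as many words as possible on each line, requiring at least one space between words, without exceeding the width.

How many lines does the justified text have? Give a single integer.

Line 1: ['large', 'chemistry', 'was', 'corn'] (min_width=24, slack=0)
Line 2: ['rain', 'with', 'stone', 'magnetic'] (min_width=24, slack=0)
Line 3: ['compound', 'storm', 'quick'] (min_width=20, slack=4)
Line 4: ['dirty', 'two'] (min_width=9, slack=15)
Total lines: 4

Answer: 4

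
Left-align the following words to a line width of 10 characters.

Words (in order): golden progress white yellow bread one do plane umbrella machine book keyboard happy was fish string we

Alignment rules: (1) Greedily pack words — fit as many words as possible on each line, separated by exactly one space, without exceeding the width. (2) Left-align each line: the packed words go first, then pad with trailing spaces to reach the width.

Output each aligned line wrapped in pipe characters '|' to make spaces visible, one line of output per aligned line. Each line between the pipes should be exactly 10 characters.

Answer: |golden    |
|progress  |
|white     |
|yellow    |
|bread one |
|do plane  |
|umbrella  |
|machine   |
|book      |
|keyboard  |
|happy was |
|fish      |
|string we |

Derivation:
Line 1: ['golden'] (min_width=6, slack=4)
Line 2: ['progress'] (min_width=8, slack=2)
Line 3: ['white'] (min_width=5, slack=5)
Line 4: ['yellow'] (min_width=6, slack=4)
Line 5: ['bread', 'one'] (min_width=9, slack=1)
Line 6: ['do', 'plane'] (min_width=8, slack=2)
Line 7: ['umbrella'] (min_width=8, slack=2)
Line 8: ['machine'] (min_width=7, slack=3)
Line 9: ['book'] (min_width=4, slack=6)
Line 10: ['keyboard'] (min_width=8, slack=2)
Line 11: ['happy', 'was'] (min_width=9, slack=1)
Line 12: ['fish'] (min_width=4, slack=6)
Line 13: ['string', 'we'] (min_width=9, slack=1)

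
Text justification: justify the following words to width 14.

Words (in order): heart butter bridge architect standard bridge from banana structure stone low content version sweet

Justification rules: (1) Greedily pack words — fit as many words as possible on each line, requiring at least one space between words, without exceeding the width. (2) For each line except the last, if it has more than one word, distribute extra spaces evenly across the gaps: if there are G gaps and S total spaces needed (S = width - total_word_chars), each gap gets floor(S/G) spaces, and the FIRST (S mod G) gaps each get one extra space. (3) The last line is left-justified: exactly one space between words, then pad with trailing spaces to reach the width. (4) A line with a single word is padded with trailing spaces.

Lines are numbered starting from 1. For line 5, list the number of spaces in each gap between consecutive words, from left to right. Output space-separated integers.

Answer: 4

Derivation:
Line 1: ['heart', 'butter'] (min_width=12, slack=2)
Line 2: ['bridge'] (min_width=6, slack=8)
Line 3: ['architect'] (min_width=9, slack=5)
Line 4: ['standard'] (min_width=8, slack=6)
Line 5: ['bridge', 'from'] (min_width=11, slack=3)
Line 6: ['banana'] (min_width=6, slack=8)
Line 7: ['structure'] (min_width=9, slack=5)
Line 8: ['stone', 'low'] (min_width=9, slack=5)
Line 9: ['content'] (min_width=7, slack=7)
Line 10: ['version', 'sweet'] (min_width=13, slack=1)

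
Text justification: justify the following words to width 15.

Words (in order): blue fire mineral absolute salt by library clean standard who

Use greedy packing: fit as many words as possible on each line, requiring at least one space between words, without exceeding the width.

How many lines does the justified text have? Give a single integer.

Line 1: ['blue', 'fire'] (min_width=9, slack=6)
Line 2: ['mineral'] (min_width=7, slack=8)
Line 3: ['absolute', 'salt'] (min_width=13, slack=2)
Line 4: ['by', 'library'] (min_width=10, slack=5)
Line 5: ['clean', 'standard'] (min_width=14, slack=1)
Line 6: ['who'] (min_width=3, slack=12)
Total lines: 6

Answer: 6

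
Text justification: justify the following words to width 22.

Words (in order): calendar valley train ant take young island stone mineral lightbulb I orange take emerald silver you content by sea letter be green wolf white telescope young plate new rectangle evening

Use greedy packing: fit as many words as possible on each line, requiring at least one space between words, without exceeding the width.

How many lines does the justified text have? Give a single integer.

Answer: 10

Derivation:
Line 1: ['calendar', 'valley', 'train'] (min_width=21, slack=1)
Line 2: ['ant', 'take', 'young', 'island'] (min_width=21, slack=1)
Line 3: ['stone', 'mineral'] (min_width=13, slack=9)
Line 4: ['lightbulb', 'I', 'orange'] (min_width=18, slack=4)
Line 5: ['take', 'emerald', 'silver'] (min_width=19, slack=3)
Line 6: ['you', 'content', 'by', 'sea'] (min_width=18, slack=4)
Line 7: ['letter', 'be', 'green', 'wolf'] (min_width=20, slack=2)
Line 8: ['white', 'telescope', 'young'] (min_width=21, slack=1)
Line 9: ['plate', 'new', 'rectangle'] (min_width=19, slack=3)
Line 10: ['evening'] (min_width=7, slack=15)
Total lines: 10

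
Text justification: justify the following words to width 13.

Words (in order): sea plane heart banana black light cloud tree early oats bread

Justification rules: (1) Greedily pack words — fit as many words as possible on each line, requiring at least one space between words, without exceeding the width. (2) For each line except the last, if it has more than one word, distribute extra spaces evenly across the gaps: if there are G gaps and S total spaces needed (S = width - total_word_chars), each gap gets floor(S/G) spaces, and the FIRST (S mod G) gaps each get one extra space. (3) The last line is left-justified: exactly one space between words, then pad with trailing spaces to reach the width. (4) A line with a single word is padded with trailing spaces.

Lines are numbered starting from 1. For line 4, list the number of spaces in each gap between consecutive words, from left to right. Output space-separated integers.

Answer: 4

Derivation:
Line 1: ['sea', 'plane'] (min_width=9, slack=4)
Line 2: ['heart', 'banana'] (min_width=12, slack=1)
Line 3: ['black', 'light'] (min_width=11, slack=2)
Line 4: ['cloud', 'tree'] (min_width=10, slack=3)
Line 5: ['early', 'oats'] (min_width=10, slack=3)
Line 6: ['bread'] (min_width=5, slack=8)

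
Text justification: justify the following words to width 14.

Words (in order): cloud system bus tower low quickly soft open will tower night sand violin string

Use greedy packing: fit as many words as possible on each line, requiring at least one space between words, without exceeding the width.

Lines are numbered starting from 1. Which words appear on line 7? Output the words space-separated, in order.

Answer: string

Derivation:
Line 1: ['cloud', 'system'] (min_width=12, slack=2)
Line 2: ['bus', 'tower', 'low'] (min_width=13, slack=1)
Line 3: ['quickly', 'soft'] (min_width=12, slack=2)
Line 4: ['open', 'will'] (min_width=9, slack=5)
Line 5: ['tower', 'night'] (min_width=11, slack=3)
Line 6: ['sand', 'violin'] (min_width=11, slack=3)
Line 7: ['string'] (min_width=6, slack=8)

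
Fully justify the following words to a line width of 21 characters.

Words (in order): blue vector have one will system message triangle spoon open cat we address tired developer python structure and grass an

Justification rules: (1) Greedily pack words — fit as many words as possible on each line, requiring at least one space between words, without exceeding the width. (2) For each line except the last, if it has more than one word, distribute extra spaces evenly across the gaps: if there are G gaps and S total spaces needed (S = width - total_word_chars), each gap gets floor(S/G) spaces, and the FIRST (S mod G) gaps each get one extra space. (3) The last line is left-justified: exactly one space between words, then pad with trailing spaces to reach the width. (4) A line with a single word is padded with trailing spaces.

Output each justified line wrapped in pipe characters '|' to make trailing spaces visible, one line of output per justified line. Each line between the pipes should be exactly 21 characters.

Line 1: ['blue', 'vector', 'have', 'one'] (min_width=20, slack=1)
Line 2: ['will', 'system', 'message'] (min_width=19, slack=2)
Line 3: ['triangle', 'spoon', 'open'] (min_width=19, slack=2)
Line 4: ['cat', 'we', 'address', 'tired'] (min_width=20, slack=1)
Line 5: ['developer', 'python'] (min_width=16, slack=5)
Line 6: ['structure', 'and', 'grass'] (min_width=19, slack=2)
Line 7: ['an'] (min_width=2, slack=19)

Answer: |blue  vector have one|
|will  system  message|
|triangle  spoon  open|
|cat  we address tired|
|developer      python|
|structure  and  grass|
|an                   |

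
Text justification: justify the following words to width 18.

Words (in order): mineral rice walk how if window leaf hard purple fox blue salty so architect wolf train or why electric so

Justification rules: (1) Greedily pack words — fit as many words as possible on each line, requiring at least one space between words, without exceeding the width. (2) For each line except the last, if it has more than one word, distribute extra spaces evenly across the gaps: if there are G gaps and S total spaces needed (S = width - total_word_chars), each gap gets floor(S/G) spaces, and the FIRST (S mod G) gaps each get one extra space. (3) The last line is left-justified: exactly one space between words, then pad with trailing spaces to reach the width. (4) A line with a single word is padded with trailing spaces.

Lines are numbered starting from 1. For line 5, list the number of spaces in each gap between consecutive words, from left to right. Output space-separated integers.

Answer: 5

Derivation:
Line 1: ['mineral', 'rice', 'walk'] (min_width=17, slack=1)
Line 2: ['how', 'if', 'window', 'leaf'] (min_width=18, slack=0)
Line 3: ['hard', 'purple', 'fox'] (min_width=15, slack=3)
Line 4: ['blue', 'salty', 'so'] (min_width=13, slack=5)
Line 5: ['architect', 'wolf'] (min_width=14, slack=4)
Line 6: ['train', 'or', 'why'] (min_width=12, slack=6)
Line 7: ['electric', 'so'] (min_width=11, slack=7)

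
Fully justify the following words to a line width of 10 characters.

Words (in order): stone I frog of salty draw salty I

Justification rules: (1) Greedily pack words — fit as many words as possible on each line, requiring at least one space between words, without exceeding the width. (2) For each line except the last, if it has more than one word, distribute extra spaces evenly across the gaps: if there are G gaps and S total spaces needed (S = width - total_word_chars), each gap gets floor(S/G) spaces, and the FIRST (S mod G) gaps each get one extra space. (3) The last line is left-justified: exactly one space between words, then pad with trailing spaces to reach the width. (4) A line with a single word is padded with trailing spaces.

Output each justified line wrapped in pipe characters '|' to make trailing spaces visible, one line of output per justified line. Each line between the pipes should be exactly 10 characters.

Line 1: ['stone', 'I'] (min_width=7, slack=3)
Line 2: ['frog', 'of'] (min_width=7, slack=3)
Line 3: ['salty', 'draw'] (min_width=10, slack=0)
Line 4: ['salty', 'I'] (min_width=7, slack=3)

Answer: |stone    I|
|frog    of|
|salty draw|
|salty I   |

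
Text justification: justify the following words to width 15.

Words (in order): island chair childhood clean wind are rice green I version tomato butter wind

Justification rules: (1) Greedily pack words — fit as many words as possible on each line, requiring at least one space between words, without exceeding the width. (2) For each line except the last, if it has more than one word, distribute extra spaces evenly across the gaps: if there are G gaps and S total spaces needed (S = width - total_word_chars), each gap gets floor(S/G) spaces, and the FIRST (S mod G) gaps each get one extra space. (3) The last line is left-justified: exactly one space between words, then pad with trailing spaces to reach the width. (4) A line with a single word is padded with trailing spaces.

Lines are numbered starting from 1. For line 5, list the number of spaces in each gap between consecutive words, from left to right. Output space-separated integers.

Line 1: ['island', 'chair'] (min_width=12, slack=3)
Line 2: ['childhood', 'clean'] (min_width=15, slack=0)
Line 3: ['wind', 'are', 'rice'] (min_width=13, slack=2)
Line 4: ['green', 'I', 'version'] (min_width=15, slack=0)
Line 5: ['tomato', 'butter'] (min_width=13, slack=2)
Line 6: ['wind'] (min_width=4, slack=11)

Answer: 3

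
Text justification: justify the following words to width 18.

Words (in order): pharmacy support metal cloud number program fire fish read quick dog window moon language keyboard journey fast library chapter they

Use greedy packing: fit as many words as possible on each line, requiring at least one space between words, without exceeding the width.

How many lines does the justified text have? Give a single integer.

Answer: 9

Derivation:
Line 1: ['pharmacy', 'support'] (min_width=16, slack=2)
Line 2: ['metal', 'cloud', 'number'] (min_width=18, slack=0)
Line 3: ['program', 'fire', 'fish'] (min_width=17, slack=1)
Line 4: ['read', 'quick', 'dog'] (min_width=14, slack=4)
Line 5: ['window', 'moon'] (min_width=11, slack=7)
Line 6: ['language', 'keyboard'] (min_width=17, slack=1)
Line 7: ['journey', 'fast'] (min_width=12, slack=6)
Line 8: ['library', 'chapter'] (min_width=15, slack=3)
Line 9: ['they'] (min_width=4, slack=14)
Total lines: 9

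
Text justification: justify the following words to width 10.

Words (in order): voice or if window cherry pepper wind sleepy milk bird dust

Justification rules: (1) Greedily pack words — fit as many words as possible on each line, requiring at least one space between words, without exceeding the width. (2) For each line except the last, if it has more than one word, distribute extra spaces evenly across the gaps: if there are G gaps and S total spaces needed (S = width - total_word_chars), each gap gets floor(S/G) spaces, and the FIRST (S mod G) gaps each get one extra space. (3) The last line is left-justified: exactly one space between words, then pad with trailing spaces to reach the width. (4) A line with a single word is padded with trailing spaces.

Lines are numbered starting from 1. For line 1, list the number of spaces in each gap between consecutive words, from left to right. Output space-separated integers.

Answer: 3

Derivation:
Line 1: ['voice', 'or'] (min_width=8, slack=2)
Line 2: ['if', 'window'] (min_width=9, slack=1)
Line 3: ['cherry'] (min_width=6, slack=4)
Line 4: ['pepper'] (min_width=6, slack=4)
Line 5: ['wind'] (min_width=4, slack=6)
Line 6: ['sleepy'] (min_width=6, slack=4)
Line 7: ['milk', 'bird'] (min_width=9, slack=1)
Line 8: ['dust'] (min_width=4, slack=6)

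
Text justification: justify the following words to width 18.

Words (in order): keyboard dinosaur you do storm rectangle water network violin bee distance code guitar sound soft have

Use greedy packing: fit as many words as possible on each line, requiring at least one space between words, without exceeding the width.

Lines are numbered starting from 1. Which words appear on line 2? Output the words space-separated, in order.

Line 1: ['keyboard', 'dinosaur'] (min_width=17, slack=1)
Line 2: ['you', 'do', 'storm'] (min_width=12, slack=6)
Line 3: ['rectangle', 'water'] (min_width=15, slack=3)
Line 4: ['network', 'violin', 'bee'] (min_width=18, slack=0)
Line 5: ['distance', 'code'] (min_width=13, slack=5)
Line 6: ['guitar', 'sound', 'soft'] (min_width=17, slack=1)
Line 7: ['have'] (min_width=4, slack=14)

Answer: you do storm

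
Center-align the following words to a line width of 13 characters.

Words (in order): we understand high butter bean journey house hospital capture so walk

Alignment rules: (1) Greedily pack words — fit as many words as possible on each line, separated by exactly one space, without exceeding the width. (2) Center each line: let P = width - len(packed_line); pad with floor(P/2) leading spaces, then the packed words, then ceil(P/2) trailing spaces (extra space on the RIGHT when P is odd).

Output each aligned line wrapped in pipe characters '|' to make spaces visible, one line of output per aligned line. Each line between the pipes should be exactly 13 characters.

Answer: |we understand|
| high butter |
|bean journey |
|    house    |
|  hospital   |
| capture so  |
|    walk     |

Derivation:
Line 1: ['we', 'understand'] (min_width=13, slack=0)
Line 2: ['high', 'butter'] (min_width=11, slack=2)
Line 3: ['bean', 'journey'] (min_width=12, slack=1)
Line 4: ['house'] (min_width=5, slack=8)
Line 5: ['hospital'] (min_width=8, slack=5)
Line 6: ['capture', 'so'] (min_width=10, slack=3)
Line 7: ['walk'] (min_width=4, slack=9)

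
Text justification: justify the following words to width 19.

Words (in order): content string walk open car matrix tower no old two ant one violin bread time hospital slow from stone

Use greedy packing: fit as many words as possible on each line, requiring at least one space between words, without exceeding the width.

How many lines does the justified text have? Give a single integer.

Answer: 6

Derivation:
Line 1: ['content', 'string', 'walk'] (min_width=19, slack=0)
Line 2: ['open', 'car', 'matrix'] (min_width=15, slack=4)
Line 3: ['tower', 'no', 'old', 'two'] (min_width=16, slack=3)
Line 4: ['ant', 'one', 'violin'] (min_width=14, slack=5)
Line 5: ['bread', 'time', 'hospital'] (min_width=19, slack=0)
Line 6: ['slow', 'from', 'stone'] (min_width=15, slack=4)
Total lines: 6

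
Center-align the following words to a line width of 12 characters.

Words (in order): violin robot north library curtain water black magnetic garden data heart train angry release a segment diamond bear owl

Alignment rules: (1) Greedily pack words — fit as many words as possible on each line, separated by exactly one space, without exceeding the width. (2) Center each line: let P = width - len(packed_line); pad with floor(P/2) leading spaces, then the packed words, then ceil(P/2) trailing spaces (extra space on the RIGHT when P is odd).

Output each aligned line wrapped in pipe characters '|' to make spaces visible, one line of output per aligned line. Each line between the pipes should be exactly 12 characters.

Answer: |violin robot|
|   north    |
|  library   |
|  curtain   |
|water black |
|  magnetic  |
|garden data |
|heart train |
|   angry    |
| release a  |
|  segment   |
|diamond bear|
|    owl     |

Derivation:
Line 1: ['violin', 'robot'] (min_width=12, slack=0)
Line 2: ['north'] (min_width=5, slack=7)
Line 3: ['library'] (min_width=7, slack=5)
Line 4: ['curtain'] (min_width=7, slack=5)
Line 5: ['water', 'black'] (min_width=11, slack=1)
Line 6: ['magnetic'] (min_width=8, slack=4)
Line 7: ['garden', 'data'] (min_width=11, slack=1)
Line 8: ['heart', 'train'] (min_width=11, slack=1)
Line 9: ['angry'] (min_width=5, slack=7)
Line 10: ['release', 'a'] (min_width=9, slack=3)
Line 11: ['segment'] (min_width=7, slack=5)
Line 12: ['diamond', 'bear'] (min_width=12, slack=0)
Line 13: ['owl'] (min_width=3, slack=9)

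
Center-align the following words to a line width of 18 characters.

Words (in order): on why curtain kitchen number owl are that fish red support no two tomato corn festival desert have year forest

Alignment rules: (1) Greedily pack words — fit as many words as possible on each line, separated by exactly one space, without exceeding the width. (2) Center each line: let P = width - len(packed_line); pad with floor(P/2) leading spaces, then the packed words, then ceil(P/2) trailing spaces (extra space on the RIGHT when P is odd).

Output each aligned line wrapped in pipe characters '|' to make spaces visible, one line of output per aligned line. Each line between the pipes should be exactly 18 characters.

Answer: |  on why curtain  |
|kitchen number owl|
|are that fish red |
|  support no two  |
|   tomato corn    |
| festival desert  |
| have year forest |

Derivation:
Line 1: ['on', 'why', 'curtain'] (min_width=14, slack=4)
Line 2: ['kitchen', 'number', 'owl'] (min_width=18, slack=0)
Line 3: ['are', 'that', 'fish', 'red'] (min_width=17, slack=1)
Line 4: ['support', 'no', 'two'] (min_width=14, slack=4)
Line 5: ['tomato', 'corn'] (min_width=11, slack=7)
Line 6: ['festival', 'desert'] (min_width=15, slack=3)
Line 7: ['have', 'year', 'forest'] (min_width=16, slack=2)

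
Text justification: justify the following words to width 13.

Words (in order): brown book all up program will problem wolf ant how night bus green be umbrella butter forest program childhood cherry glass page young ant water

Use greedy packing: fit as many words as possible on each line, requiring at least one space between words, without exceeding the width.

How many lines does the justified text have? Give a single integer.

Line 1: ['brown', 'book'] (min_width=10, slack=3)
Line 2: ['all', 'up'] (min_width=6, slack=7)
Line 3: ['program', 'will'] (min_width=12, slack=1)
Line 4: ['problem', 'wolf'] (min_width=12, slack=1)
Line 5: ['ant', 'how', 'night'] (min_width=13, slack=0)
Line 6: ['bus', 'green', 'be'] (min_width=12, slack=1)
Line 7: ['umbrella'] (min_width=8, slack=5)
Line 8: ['butter', 'forest'] (min_width=13, slack=0)
Line 9: ['program'] (min_width=7, slack=6)
Line 10: ['childhood'] (min_width=9, slack=4)
Line 11: ['cherry', 'glass'] (min_width=12, slack=1)
Line 12: ['page', 'young'] (min_width=10, slack=3)
Line 13: ['ant', 'water'] (min_width=9, slack=4)
Total lines: 13

Answer: 13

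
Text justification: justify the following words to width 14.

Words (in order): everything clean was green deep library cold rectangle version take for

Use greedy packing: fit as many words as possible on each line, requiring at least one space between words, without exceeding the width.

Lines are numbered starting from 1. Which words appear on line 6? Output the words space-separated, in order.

Answer: version take

Derivation:
Line 1: ['everything'] (min_width=10, slack=4)
Line 2: ['clean', 'was'] (min_width=9, slack=5)
Line 3: ['green', 'deep'] (min_width=10, slack=4)
Line 4: ['library', 'cold'] (min_width=12, slack=2)
Line 5: ['rectangle'] (min_width=9, slack=5)
Line 6: ['version', 'take'] (min_width=12, slack=2)
Line 7: ['for'] (min_width=3, slack=11)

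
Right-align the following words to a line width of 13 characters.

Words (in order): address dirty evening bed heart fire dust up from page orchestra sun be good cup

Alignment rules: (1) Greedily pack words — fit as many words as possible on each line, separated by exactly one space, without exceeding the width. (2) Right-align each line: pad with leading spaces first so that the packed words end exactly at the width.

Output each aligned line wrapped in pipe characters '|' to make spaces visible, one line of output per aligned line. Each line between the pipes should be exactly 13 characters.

Line 1: ['address', 'dirty'] (min_width=13, slack=0)
Line 2: ['evening', 'bed'] (min_width=11, slack=2)
Line 3: ['heart', 'fire'] (min_width=10, slack=3)
Line 4: ['dust', 'up', 'from'] (min_width=12, slack=1)
Line 5: ['page'] (min_width=4, slack=9)
Line 6: ['orchestra', 'sun'] (min_width=13, slack=0)
Line 7: ['be', 'good', 'cup'] (min_width=11, slack=2)

Answer: |address dirty|
|  evening bed|
|   heart fire|
| dust up from|
|         page|
|orchestra sun|
|  be good cup|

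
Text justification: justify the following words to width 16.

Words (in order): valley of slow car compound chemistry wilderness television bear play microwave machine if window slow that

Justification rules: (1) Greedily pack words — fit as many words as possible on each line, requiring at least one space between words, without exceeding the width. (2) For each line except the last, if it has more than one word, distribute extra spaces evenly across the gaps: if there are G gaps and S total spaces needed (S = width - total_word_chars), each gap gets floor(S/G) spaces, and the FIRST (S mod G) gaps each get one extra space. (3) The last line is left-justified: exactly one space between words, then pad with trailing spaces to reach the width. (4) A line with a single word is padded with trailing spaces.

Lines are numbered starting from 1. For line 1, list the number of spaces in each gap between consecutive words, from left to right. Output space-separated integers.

Answer: 2 2

Derivation:
Line 1: ['valley', 'of', 'slow'] (min_width=14, slack=2)
Line 2: ['car', 'compound'] (min_width=12, slack=4)
Line 3: ['chemistry'] (min_width=9, slack=7)
Line 4: ['wilderness'] (min_width=10, slack=6)
Line 5: ['television', 'bear'] (min_width=15, slack=1)
Line 6: ['play', 'microwave'] (min_width=14, slack=2)
Line 7: ['machine', 'if'] (min_width=10, slack=6)
Line 8: ['window', 'slow', 'that'] (min_width=16, slack=0)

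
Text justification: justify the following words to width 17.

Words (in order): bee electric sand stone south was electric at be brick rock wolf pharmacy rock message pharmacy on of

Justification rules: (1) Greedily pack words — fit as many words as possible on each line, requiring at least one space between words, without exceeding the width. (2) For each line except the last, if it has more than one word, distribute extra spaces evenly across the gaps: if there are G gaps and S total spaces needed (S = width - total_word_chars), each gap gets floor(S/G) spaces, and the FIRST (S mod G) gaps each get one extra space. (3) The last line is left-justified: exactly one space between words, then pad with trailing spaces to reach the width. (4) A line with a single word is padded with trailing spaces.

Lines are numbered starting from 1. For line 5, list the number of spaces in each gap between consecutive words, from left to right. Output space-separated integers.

Line 1: ['bee', 'electric', 'sand'] (min_width=17, slack=0)
Line 2: ['stone', 'south', 'was'] (min_width=15, slack=2)
Line 3: ['electric', 'at', 'be'] (min_width=14, slack=3)
Line 4: ['brick', 'rock', 'wolf'] (min_width=15, slack=2)
Line 5: ['pharmacy', 'rock'] (min_width=13, slack=4)
Line 6: ['message', 'pharmacy'] (min_width=16, slack=1)
Line 7: ['on', 'of'] (min_width=5, slack=12)

Answer: 5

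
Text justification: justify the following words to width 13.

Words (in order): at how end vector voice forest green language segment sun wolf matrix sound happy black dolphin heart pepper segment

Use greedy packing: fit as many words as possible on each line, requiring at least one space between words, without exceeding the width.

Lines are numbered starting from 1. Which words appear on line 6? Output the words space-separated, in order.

Line 1: ['at', 'how', 'end'] (min_width=10, slack=3)
Line 2: ['vector', 'voice'] (min_width=12, slack=1)
Line 3: ['forest', 'green'] (min_width=12, slack=1)
Line 4: ['language'] (min_width=8, slack=5)
Line 5: ['segment', 'sun'] (min_width=11, slack=2)
Line 6: ['wolf', 'matrix'] (min_width=11, slack=2)
Line 7: ['sound', 'happy'] (min_width=11, slack=2)
Line 8: ['black', 'dolphin'] (min_width=13, slack=0)
Line 9: ['heart', 'pepper'] (min_width=12, slack=1)
Line 10: ['segment'] (min_width=7, slack=6)

Answer: wolf matrix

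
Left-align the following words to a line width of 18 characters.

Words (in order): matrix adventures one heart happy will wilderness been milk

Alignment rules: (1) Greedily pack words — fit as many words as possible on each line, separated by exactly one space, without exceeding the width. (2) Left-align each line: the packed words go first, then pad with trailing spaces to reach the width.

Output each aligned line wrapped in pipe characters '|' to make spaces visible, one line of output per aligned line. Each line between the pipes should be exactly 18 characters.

Answer: |matrix adventures |
|one heart happy   |
|will wilderness   |
|been milk         |

Derivation:
Line 1: ['matrix', 'adventures'] (min_width=17, slack=1)
Line 2: ['one', 'heart', 'happy'] (min_width=15, slack=3)
Line 3: ['will', 'wilderness'] (min_width=15, slack=3)
Line 4: ['been', 'milk'] (min_width=9, slack=9)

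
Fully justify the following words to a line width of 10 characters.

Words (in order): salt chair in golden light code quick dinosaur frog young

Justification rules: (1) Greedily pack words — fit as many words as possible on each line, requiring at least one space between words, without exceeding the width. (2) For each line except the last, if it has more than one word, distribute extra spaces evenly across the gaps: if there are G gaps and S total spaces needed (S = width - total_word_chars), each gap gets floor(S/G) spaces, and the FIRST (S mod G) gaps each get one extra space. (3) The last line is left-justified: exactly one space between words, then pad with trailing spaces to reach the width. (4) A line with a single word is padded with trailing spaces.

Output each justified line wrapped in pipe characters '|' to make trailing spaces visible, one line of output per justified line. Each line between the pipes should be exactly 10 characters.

Line 1: ['salt', 'chair'] (min_width=10, slack=0)
Line 2: ['in', 'golden'] (min_width=9, slack=1)
Line 3: ['light', 'code'] (min_width=10, slack=0)
Line 4: ['quick'] (min_width=5, slack=5)
Line 5: ['dinosaur'] (min_width=8, slack=2)
Line 6: ['frog', 'young'] (min_width=10, slack=0)

Answer: |salt chair|
|in  golden|
|light code|
|quick     |
|dinosaur  |
|frog young|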